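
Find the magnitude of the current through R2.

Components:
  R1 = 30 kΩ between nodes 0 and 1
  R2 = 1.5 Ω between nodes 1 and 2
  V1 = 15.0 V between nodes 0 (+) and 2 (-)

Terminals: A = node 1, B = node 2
Nodal analysis, taking node 2 as the 0 V reference.
Source V1 fixes V_0 = 15 V.
KCL at each unknown node (sum of currents leaving = 0; resistances in Ω):
  Node 1: (V_1 - 15)/30000 + (V_1 - 0)/1.5 = 0
Collecting terms: 0.6667 × V_1 = 0.0005  =>  V_1 = 0.00075 V
I_R2 = (V_1 - V_2)/R2 = (0.00075 - 0)/1.5 = 0.0005 A
|I_R2| = 0.0005 A

Final answer: |I_R2| = 0.0005 A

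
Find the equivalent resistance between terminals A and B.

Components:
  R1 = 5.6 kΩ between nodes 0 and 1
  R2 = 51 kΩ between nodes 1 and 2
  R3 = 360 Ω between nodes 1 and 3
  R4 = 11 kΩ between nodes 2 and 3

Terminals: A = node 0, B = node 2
Reduce the network between node 0 (A) and node 2 (B) by series/parallel combination:
  Rs1 = R3 + R4 (series, joined only at node 3) = 360 + 11000 = 11360 Ω
  Rp1 = R2 ‖ Rs1 (parallel, both between nodes 1 and 2) = 1/(1/51000 + 1/11360) = 9291 Ω
  Rs2 = R1 + Rp1 (series, joined only at node 1) = 5600 + 9291 = 14890 Ω
R_eq = 14.89 kΩ

Final answer: 14.89 kΩ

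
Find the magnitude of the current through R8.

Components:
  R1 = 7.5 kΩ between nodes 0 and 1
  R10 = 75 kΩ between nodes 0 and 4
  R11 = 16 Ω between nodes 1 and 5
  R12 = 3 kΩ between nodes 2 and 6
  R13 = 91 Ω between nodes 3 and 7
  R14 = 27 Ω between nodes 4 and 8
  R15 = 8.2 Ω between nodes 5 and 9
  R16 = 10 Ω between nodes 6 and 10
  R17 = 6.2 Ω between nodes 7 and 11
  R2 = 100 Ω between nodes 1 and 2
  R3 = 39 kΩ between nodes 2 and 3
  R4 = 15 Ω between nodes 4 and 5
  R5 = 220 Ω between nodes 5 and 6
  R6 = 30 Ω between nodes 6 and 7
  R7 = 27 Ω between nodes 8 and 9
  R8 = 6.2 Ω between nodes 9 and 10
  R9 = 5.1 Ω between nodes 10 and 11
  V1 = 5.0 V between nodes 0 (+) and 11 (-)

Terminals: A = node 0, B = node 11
Nodal analysis, taking node 11 as the 0 V reference.
Source V1 fixes V_0 = 5 V.
KCL at each unknown node (sum of currents leaving = 0; resistances in Ω):
  Node 1: (V_1 - 5)/7500 + (V_1 - V_2)/100 + (V_1 - V_5)/16 = 0
  Node 2: (V_2 - V_1)/100 + (V_2 - V_3)/39000 + (V_2 - V_6)/3000 = 0
  Node 3: (V_3 - V_2)/39000 + (V_3 - V_7)/91 = 0
  Node 4: (V_4 - V_5)/15 + (V_4 - 5)/75000 + (V_4 - V_8)/27 = 0
  Node 5: (V_5 - V_4)/15 + (V_5 - V_6)/220 + (V_5 - V_1)/16 + (V_5 - V_9)/8.2 = 0
  Node 6: (V_6 - V_5)/220 + (V_6 - V_7)/30 + (V_6 - V_2)/3000 + (V_6 - V_10)/10 = 0
  Node 7: (V_7 - V_6)/30 + (V_7 - V_3)/91 + (V_7 - 0)/6.2 = 0
  Node 8: (V_8 - V_9)/27 + (V_8 - V_4)/27 = 0
  Node 9: (V_9 - V_8)/27 + (V_9 - V_10)/6.2 + (V_9 - V_5)/8.2 = 0
  Node 10: (V_10 - V_9)/6.2 + (V_10 - 0)/5.1 + (V_10 - V_6)/10 = 0
Collecting terms (coefficients in siemens):
  0.07263·V_1 - 0.01·V_2 - 0.0625·V_5 = 0.0006667
  0.01036·V_2 - 0.01·V_1 - 0.00002564·V_3 - 0.0003333·V_6 = 0
  0.01101·V_3 - 0.00002564·V_2 - 0.01099·V_7 = 0
  0.1037·V_4 - 0.06667·V_5 - 0.03704·V_8 = 0.00006667
  0.2557·V_5 - 0.0625·V_1 - 0.06667·V_4 - 0.004545·V_6 - 0.122·V_9 = 0
  0.1382·V_6 - 0.0003333·V_2 - 0.004545·V_5 - 0.03333·V_7 - 0.1·V_10 = 0
  0.2056·V_7 - 0.01099·V_3 - 0.03333·V_6 = 0
  0.07407·V_8 - 0.03704·V_4 - 0.03704·V_9 = 0
  0.3203·V_9 - 0.122·V_5 - 0.03704·V_8 - 0.1613·V_10 = 0
  0.4574·V_10 - 0.1·V_6 - 0.1613·V_9 = 0
Solving these 10 simultaneous equations (Gaussian elimination) gives:
  V_1 = 0.02291 V, V_2 = 0.02221 V, V_3 = 0.0005627 V, V_4 = 0.01212 V
  V_5 = 0.0124 V, V_6 = 0.002974 V, V_7 = 0.0005122 V, V_8 = 0.00982 V
  V_9 = 0.00752 V, V_10 = 0.003302 V
I_R8 = (V_9 - V_10)/R8 = (0.00752 - 0.003302)/6.2 = 0.0006803 A
|I_R8| = 0.0006803 A

Final answer: |I_R8| = 0.0006803 A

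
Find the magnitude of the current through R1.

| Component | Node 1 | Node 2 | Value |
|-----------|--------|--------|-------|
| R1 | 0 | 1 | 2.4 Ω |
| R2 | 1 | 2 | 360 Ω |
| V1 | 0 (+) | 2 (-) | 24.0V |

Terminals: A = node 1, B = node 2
Nodal analysis, taking node 2 as the 0 V reference.
Source V1 fixes V_0 = 24 V.
KCL at each unknown node (sum of currents leaving = 0; resistances in Ω):
  Node 1: (V_1 - 24)/2.4 + (V_1 - 0)/360 = 0
Collecting terms: 0.4194 × V_1 = 10  =>  V_1 = 23.84 V
I_R1 = (V_0 - V_1)/R1 = (24 - 23.84)/2.4 = 0.06623 A
|I_R1| = 0.06623 A

Final answer: |I_R1| = 0.06623 A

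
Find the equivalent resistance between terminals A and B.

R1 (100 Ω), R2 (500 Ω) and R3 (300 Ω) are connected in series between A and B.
Reduce the network between node 0 (A) and node 3 (B) by series/parallel combination:
  Rs1 = R1 + R2 (series, joined only at node 1) = 100 + 500 = 600 Ω
  Rs2 = R3 + Rs1 (series, joined only at node 2) = 300 + 600 = 900 Ω
R_eq = 900 Ω

Final answer: 900 Ω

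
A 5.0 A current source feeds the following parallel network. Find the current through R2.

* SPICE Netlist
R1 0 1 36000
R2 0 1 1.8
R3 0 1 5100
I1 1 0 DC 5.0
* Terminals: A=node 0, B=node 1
All resistors sit directly between nodes 0 and 1, so they are in parallel and share one voltage V; the full source current 5 A splits among them.
1/R_par = 1/36000 + 1/1.8 + 1/5100 = 0.5558 S  =>  R_par = 1.799 Ω
V = I × R_par = 5 × 1.799 = 8.996 V
I_R2 = V/R2 = 8.996/1.8 = 4.998 A

Final answer: 4.998 A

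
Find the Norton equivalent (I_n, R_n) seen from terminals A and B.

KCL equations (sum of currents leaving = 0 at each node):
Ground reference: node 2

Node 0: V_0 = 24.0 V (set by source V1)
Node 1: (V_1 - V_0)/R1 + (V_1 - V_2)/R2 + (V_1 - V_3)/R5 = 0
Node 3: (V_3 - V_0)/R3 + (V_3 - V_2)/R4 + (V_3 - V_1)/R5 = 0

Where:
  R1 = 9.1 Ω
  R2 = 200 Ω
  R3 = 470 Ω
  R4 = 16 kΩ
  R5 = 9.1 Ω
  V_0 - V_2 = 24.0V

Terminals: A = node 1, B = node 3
Find the Thévenin equivalent first; then I_n = V_th/R_th and R_n = R_th.
Step 1 — V_th is the open-circuit voltage V_A - V_B (nothing connected across the terminals).
Nodal analysis, taking node 2 as the 0 V reference.
Source V1 fixes V_0 = 24 V.
KCL at each unknown node (sum of currents leaving = 0; resistances in Ω):
  Node 1: (V_1 - 24)/9.1 + (V_1 - 0)/200 + (V_1 - V_3)/9.1 = 0
  Node 3: (V_3 - 24)/470 + (V_3 - 0)/16000 + (V_3 - V_1)/9.1 = 0
Collecting terms (coefficients in siemens):
  0.2248·V_1 - 0.1099·V_3 = 2.637
  0.1121·V_3 - 0.1099·V_1 = 0.05106
Determinant D = (0.2248)(0.1121) - (-0.1099)(-0.1099) = 0.01312
V_1 = [(2.637)(0.1121) - (-0.1099)(0.05106)]/D = 22.96 V
V_3 = [(0.2248)(0.05106) - (2.637)(-0.1099)]/D = 22.97 V
V_th = V_1 - V_3 = 22.96 - 22.97 = -0.006898 V
Step 2 — R_th: zero the source — replace V1 by a short circuit (node 2 merges into node 0) — and find the resistance seen between A (node 1) and B (node 3).
Reduce the network between node 1 (A) and node 3 (B) by series/parallel combination:
  Rp1 = R1 ‖ R2 (parallel, both between nodes 0 and 1) = 1/(1/9.1 + 1/200) = 8.704 Ω
  Rp2 = R3 ‖ R4 (parallel, both between nodes 0 and 3) = 1/(1/470 + 1/16000) = 456.6 Ω
  Rs1 = Rp1 + Rp2 (series, joined only at node 0) = 8.704 + 456.6 = 465.3 Ω
  Rp3 = R5 ‖ Rs1 (parallel, both between nodes 1 and 3) = 1/(1/9.1 + 1/465.3) = 8.925 Ω
R_th = 8.925 Ω
I_n = V_th/R_th = -0.006898/8.925 = -0.0007728 A, and R_n = R_th = 8.925 Ω

Final answer: I_n = -0.0007728 A, R_n = 8.925 Ω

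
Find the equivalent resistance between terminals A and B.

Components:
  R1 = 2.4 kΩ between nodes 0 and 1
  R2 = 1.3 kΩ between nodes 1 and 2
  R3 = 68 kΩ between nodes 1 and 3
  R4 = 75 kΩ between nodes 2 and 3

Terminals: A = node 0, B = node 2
Reduce the network between node 0 (A) and node 2 (B) by series/parallel combination:
  Rs1 = R3 + R4 (series, joined only at node 3) = 68000 + 75000 = 143000 Ω
  Rp1 = R2 ‖ Rs1 (parallel, both between nodes 1 and 2) = 1/(1/1300 + 1/143000) = 1288 Ω
  Rs2 = R1 + Rp1 (series, joined only at node 1) = 2400 + 1288 = 3688 Ω
R_eq = 3.688 kΩ

Final answer: 3.688 kΩ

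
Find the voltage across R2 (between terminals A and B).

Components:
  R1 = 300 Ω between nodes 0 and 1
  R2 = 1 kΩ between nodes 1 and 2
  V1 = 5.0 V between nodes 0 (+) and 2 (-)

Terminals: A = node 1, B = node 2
R1 and R2 are in series across V1 (node 0 → node 1 → node 2), and the output A–B is taken across R2, so this is a voltage divider.
Series current: I = V1/(R1 + R2) = 5/(300 + 1000) = 5/1300 = 0.003846 A
V_R2 = I × R2 = V1 × R2/(R1 + R2) = 5 × 1000/1300 = 3.846 V

Final answer: 3.846 V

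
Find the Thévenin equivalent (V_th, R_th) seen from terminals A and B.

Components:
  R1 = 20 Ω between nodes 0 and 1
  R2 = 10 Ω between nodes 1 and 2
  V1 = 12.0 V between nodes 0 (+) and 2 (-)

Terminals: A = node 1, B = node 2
Step 1 — V_th is the open-circuit voltage V_A - V_B (nothing connected across the terminals).
Nodal analysis, taking node 2 as the 0 V reference.
Source V1 fixes V_0 = 12 V.
KCL at each unknown node (sum of currents leaving = 0; resistances in Ω):
  Node 1: (V_1 - 12)/20 + (V_1 - 0)/10 = 0
Collecting terms: 0.15 × V_1 = 0.6  =>  V_1 = 4 V
V_th = V_1 - V_2 = 4 - 0 = 4 V
Step 2 — R_th: zero the source — replace V1 by a short circuit (node 2 merges into node 0) — and find the resistance seen between A (node 1) and B (node 0).
Reduce the network between node 1 (A) and node 0 (B) by series/parallel combination:
  Rp1 = R1 ‖ R2 (parallel, both between nodes 0 and 1) = 1/(1/20 + 1/10) = 6.667 Ω
R_th = 6.667 Ω

Final answer: V_th = 4 V, R_th = 6.667 Ω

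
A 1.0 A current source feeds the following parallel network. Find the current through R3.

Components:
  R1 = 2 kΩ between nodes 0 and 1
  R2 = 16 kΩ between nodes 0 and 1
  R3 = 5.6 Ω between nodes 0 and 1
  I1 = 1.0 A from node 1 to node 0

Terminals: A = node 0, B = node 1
All resistors sit directly between nodes 0 and 1, so they are in parallel and share one voltage V; the full source current 1 A splits among them.
1/R_par = 1/2000 + 1/16000 + 1/5.6 = 0.1791 S  =>  R_par = 5.582 Ω
V = I × R_par = 1 × 5.582 = 5.582 V
I_R3 = V/R3 = 5.582/5.6 = 0.9969 A

Final answer: 0.9969 A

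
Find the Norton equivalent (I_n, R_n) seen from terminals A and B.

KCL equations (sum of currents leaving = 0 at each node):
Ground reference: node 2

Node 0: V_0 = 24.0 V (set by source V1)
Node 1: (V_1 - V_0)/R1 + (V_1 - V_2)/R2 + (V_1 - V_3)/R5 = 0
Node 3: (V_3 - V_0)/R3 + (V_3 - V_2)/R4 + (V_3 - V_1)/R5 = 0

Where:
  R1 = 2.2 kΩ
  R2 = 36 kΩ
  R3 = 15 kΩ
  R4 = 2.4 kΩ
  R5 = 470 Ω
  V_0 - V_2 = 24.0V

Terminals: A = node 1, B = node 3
Find the Thévenin equivalent first; then I_n = V_th/R_th and R_n = R_th.
Step 1 — V_th is the open-circuit voltage V_A - V_B (nothing connected across the terminals).
Nodal analysis, taking node 2 as the 0 V reference.
Source V1 fixes V_0 = 24 V.
KCL at each unknown node (sum of currents leaving = 0; resistances in Ω):
  Node 1: (V_1 - 24)/2200 + (V_1 - 0)/36000 + (V_1 - V_3)/470 = 0
  Node 3: (V_3 - 24)/15000 + (V_3 - 0)/2400 + (V_3 - V_1)/470 = 0
Collecting terms (coefficients in siemens):
  0.00261·V_1 - 0.002128·V_3 = 0.01091
  0.002611·V_3 - 0.002128·V_1 = 0.0016
Determinant D = (0.00261)(0.002611) - (-0.002128)(-0.002128) = 0.000002288
V_1 = [(0.01091)(0.002611) - (-0.002128)(0.0016)]/D = 13.94 V
V_3 = [(0.00261)(0.0016) - (0.01091)(-0.002128)]/D = 11.97 V
V_th = V_1 - V_3 = 13.94 - 11.97 = 1.967 V
Step 2 — R_th: zero the source — replace V1 by a short circuit (node 2 merges into node 0) — and find the resistance seen between A (node 1) and B (node 3).
Reduce the network between node 1 (A) and node 3 (B) by series/parallel combination:
  Rp1 = R1 ‖ R2 (parallel, both between nodes 0 and 1) = 1/(1/2200 + 1/36000) = 2073 Ω
  Rp2 = R3 ‖ R4 (parallel, both between nodes 0 and 3) = 1/(1/15000 + 1/2400) = 2069 Ω
  Rs1 = Rp1 + Rp2 (series, joined only at node 0) = 2073 + 2069 = 4142 Ω
  Rp3 = R5 ‖ Rs1 (parallel, both between nodes 1 and 3) = 1/(1/470 + 1/4142) = 422.1 Ω
R_th = 422.1 Ω
I_n = V_th/R_th = 1.967/422.1 = 0.004661 A, and R_n = R_th = 422.1 Ω

Final answer: I_n = 0.004661 A, R_n = 422.1 Ω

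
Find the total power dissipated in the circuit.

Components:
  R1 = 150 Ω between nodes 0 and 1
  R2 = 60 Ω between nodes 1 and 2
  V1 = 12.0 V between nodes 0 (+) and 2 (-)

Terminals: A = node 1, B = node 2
Nodal analysis, taking node 2 as the 0 V reference.
Source V1 fixes V_0 = 12 V.
KCL at each unknown node (sum of currents leaving = 0; resistances in Ω):
  Node 1: (V_1 - 12)/150 + (V_1 - 0)/60 = 0
Collecting terms: 0.02333 × V_1 = 0.08  =>  V_1 = 3.429 V
Power in each resistor, P = (ΔV)²/R:
  P_R1 = (12 - 3.429)²/150 = 0.4898 W
  P_R2 = (3.429 - 0)²/60 = 0.1959 W
P_total = P_R1 + P_R2 = 0.6857 W

Final answer: 0.6857 W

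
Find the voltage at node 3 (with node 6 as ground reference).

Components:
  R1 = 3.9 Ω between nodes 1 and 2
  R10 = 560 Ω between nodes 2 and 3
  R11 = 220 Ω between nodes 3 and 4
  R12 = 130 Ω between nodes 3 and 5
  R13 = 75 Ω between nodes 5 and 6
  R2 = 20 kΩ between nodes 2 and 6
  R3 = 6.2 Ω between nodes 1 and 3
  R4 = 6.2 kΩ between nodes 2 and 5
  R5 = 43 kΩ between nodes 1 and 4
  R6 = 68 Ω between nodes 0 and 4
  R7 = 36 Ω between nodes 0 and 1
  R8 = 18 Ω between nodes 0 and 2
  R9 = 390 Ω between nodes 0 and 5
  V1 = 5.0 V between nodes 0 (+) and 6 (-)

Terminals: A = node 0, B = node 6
Nodal analysis, taking node 6 as the 0 V reference.
Source V1 fixes V_0 = 5 V.
KCL at each unknown node (sum of currents leaving = 0; resistances in Ω):
  Node 1: (V_1 - V_2)/3.9 + (V_1 - V_3)/6.2 + (V_1 - V_4)/43000 + (V_1 - 5)/36 = 0
  Node 2: (V_2 - V_1)/3.9 + (V_2 - 0)/20000 + (V_2 - V_5)/6200 + (V_2 - 5)/18 + (V_2 - V_3)/560 = 0
  Node 3: (V_3 - V_1)/6.2 + (V_3 - V_2)/560 + (V_3 - V_4)/220 + (V_3 - V_5)/130 = 0
  Node 4: (V_4 - V_1)/43000 + (V_4 - 5)/68 + (V_4 - V_3)/220 = 0
  Node 5: (V_5 - V_2)/6200 + (V_5 - 5)/390 + (V_5 - V_3)/130 + (V_5 - 0)/75 = 0
Collecting terms (coefficients in siemens):
  0.4455·V_1 - 0.2564·V_2 - 0.1613·V_3 - 0.00002326·V_4 = 0.1389
  0.314·V_2 - 0.2564·V_1 - 0.001786·V_3 - 0.0001613·V_5 = 0.2778
  0.1753·V_3 - 0.1613·V_1 - 0.001786·V_2 - 0.004545·V_4 - 0.007692·V_5 = 0
  0.01927·V_4 - 0.00002326·V_1 - 0.004545·V_3 = 0.07353
  0.02375·V_5 - 0.0001613·V_2 - 0.007692·V_3 = 0.01282
Solving these 5 simultaneous equations (Gaussian elimination) gives:
  V_1 = 4.743 V, V_2 = 4.785 V, V_3 = 4.63 V, V_4 = 4.913 V
  V_5 = 2.072 V
The requested potential is V_3 = 4.63 V.

Final answer: V_3 = 4.63 V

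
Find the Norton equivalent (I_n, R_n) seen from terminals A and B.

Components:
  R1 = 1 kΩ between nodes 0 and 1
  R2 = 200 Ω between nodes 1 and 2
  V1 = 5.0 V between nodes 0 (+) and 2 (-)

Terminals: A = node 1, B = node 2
Find the Thévenin equivalent first; then I_n = V_th/R_th and R_n = R_th.
Step 1 — V_th is the open-circuit voltage V_A - V_B (nothing connected across the terminals).
Nodal analysis, taking node 2 as the 0 V reference.
Source V1 fixes V_0 = 5 V.
KCL at each unknown node (sum of currents leaving = 0; resistances in Ω):
  Node 1: (V_1 - 5)/1000 + (V_1 - 0)/200 = 0
Collecting terms: 0.006 × V_1 = 0.005  =>  V_1 = 0.8333 V
V_th = V_1 - V_2 = 0.8333 - 0 = 0.8333 V
Step 2 — R_th: zero the source — replace V1 by a short circuit (node 2 merges into node 0) — and find the resistance seen between A (node 1) and B (node 0).
Reduce the network between node 1 (A) and node 0 (B) by series/parallel combination:
  Rp1 = R1 ‖ R2 (parallel, both between nodes 0 and 1) = 1/(1/1000 + 1/200) = 166.7 Ω
R_th = 166.7 Ω
I_n = V_th/R_th = 0.8333/166.7 = 0.005 A, and R_n = R_th = 166.7 Ω

Final answer: I_n = 0.005 A, R_n = 166.7 Ω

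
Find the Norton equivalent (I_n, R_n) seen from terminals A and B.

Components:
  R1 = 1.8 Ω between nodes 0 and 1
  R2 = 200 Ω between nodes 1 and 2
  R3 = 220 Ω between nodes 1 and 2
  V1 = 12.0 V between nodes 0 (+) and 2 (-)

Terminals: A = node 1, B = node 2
Find the Thévenin equivalent first; then I_n = V_th/R_th and R_n = R_th.
Step 1 — V_th is the open-circuit voltage V_A - V_B (nothing connected across the terminals).
Nodal analysis, taking node 2 as the 0 V reference.
Source V1 fixes V_0 = 12 V.
KCL at each unknown node (sum of currents leaving = 0; resistances in Ω):
  Node 1: (V_1 - 12)/1.8 + (V_1 - 0)/200 + (V_1 - 0)/220 = 0
Collecting terms: 0.5651 × V_1 = 6.667  =>  V_1 = 11.8 V
V_th = V_1 - V_2 = 11.8 - 0 = 11.8 V
Step 2 — R_th: zero the source — replace V1 by a short circuit (node 2 merges into node 0) — and find the resistance seen between A (node 1) and B (node 0).
Reduce the network between node 1 (A) and node 0 (B) by series/parallel combination:
  Rp1 = R1 ‖ R2 ‖ R3 (parallel, all between nodes 0 and 1) = 1/(1/1.8 + 1/200 + 1/220) = 1.77 Ω
R_th = 1.77 Ω
I_n = V_th/R_th = 11.8/1.77 = 6.667 A, and R_n = R_th = 1.77 Ω

Final answer: I_n = 6.667 A, R_n = 1.77 Ω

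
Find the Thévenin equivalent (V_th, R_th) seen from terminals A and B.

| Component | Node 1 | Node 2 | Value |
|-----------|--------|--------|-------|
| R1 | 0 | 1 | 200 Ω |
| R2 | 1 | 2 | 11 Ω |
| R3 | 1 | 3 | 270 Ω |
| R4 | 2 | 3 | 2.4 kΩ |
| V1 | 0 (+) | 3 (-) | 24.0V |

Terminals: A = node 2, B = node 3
Step 1 — V_th is the open-circuit voltage V_A - V_B (nothing connected across the terminals).
Nodal analysis, taking node 3 as the 0 V reference.
Source V1 fixes V_0 = 24 V.
KCL at each unknown node (sum of currents leaving = 0; resistances in Ω):
  Node 1: (V_1 - 24)/200 + (V_1 - V_2)/11 + (V_1 - 0)/270 = 0
  Node 2: (V_2 - V_1)/11 + (V_2 - 0)/2400 = 0
Collecting terms (coefficients in siemens):
  0.09961·V_1 - 0.09091·V_2 = 0.12
  0.09133·V_2 - 0.09091·V_1 = 0
Determinant D = (0.09961)(0.09133) - (-0.09091)(-0.09091) = 0.0008328
V_1 = [(0.12)(0.09133) - (-0.09091)(0)]/D = 13.16 V
V_2 = [(0.09961)(0) - (0.12)(-0.09091)]/D = 13.1 V
V_th = V_2 - V_3 = 13.1 - 0 = 13.1 V
Step 2 — R_th: zero the source — replace V1 by a short circuit (node 3 merges into node 0) — and find the resistance seen between A (node 2) and B (node 0).
Reduce the network between node 2 (A) and node 0 (B) by series/parallel combination:
  Rp1 = R1 ‖ R3 (parallel, both between nodes 0 and 1) = 1/(1/200 + 1/270) = 114.9 Ω
  Rs1 = R2 + Rp1 (series, joined only at node 1) = 11 + 114.9 = 125.9 Ω
  Rp2 = R4 ‖ Rs1 (parallel, both between nodes 0 and 2) = 1/(1/2400 + 1/125.9) = 119.6 Ω
R_th = 119.6 Ω

Final answer: V_th = 13.1 V, R_th = 119.6 Ω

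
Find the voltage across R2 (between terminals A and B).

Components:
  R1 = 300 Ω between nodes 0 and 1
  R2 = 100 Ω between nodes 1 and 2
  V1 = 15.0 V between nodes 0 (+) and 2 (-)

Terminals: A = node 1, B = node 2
R1 and R2 are in series across V1 (node 0 → node 1 → node 2), and the output A–B is taken across R2, so this is a voltage divider.
Series current: I = V1/(R1 + R2) = 15/(300 + 100) = 15/400 = 0.0375 A
V_R2 = I × R2 = V1 × R2/(R1 + R2) = 15 × 100/400 = 3.75 V

Final answer: 3.75 V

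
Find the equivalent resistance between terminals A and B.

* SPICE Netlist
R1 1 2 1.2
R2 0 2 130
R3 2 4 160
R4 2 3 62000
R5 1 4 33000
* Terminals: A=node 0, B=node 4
Reduce the network between node 0 (A) and node 4 (B) by series/parallel combination:
  Rs1 = R1 + R5 (series, joined only at node 1) = 1.2 + 33000 = 33000 Ω
  Rp1 = R3 ‖ Rs1 (parallel, both between nodes 2 and 4) = 1/(1/160 + 1/33000) = 159.2 Ω
  R4 touches the rest of the network only at node 2 (its other end, node 3, goes nowhere), so no current can flow through it — remove it.
  Rs2 = R2 + Rp1 (series, joined only at node 2) = 130 + 159.2 = 289.2 Ω
R_eq = 289.2 Ω

Final answer: 289.2 Ω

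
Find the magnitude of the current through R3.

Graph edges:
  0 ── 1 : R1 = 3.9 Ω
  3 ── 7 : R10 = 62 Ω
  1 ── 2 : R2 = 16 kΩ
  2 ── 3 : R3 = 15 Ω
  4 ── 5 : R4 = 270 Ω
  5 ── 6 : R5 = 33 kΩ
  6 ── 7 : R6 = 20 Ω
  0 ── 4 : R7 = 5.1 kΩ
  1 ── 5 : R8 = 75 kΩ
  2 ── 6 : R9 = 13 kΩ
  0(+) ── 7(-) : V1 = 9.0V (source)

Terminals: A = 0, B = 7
Nodal analysis, taking node 7 as the 0 V reference.
Source V1 fixes V_0 = 9 V.
KCL at each unknown node (sum of currents leaving = 0; resistances in Ω):
  Node 1: (V_1 - 9)/3.9 + (V_1 - V_2)/16000 + (V_1 - V_5)/75000 = 0
  Node 2: (V_2 - V_1)/16000 + (V_2 - V_3)/15 + (V_2 - V_6)/13000 = 0
  Node 3: (V_3 - V_2)/15 + (V_3 - 0)/62 = 0
  Node 4: (V_4 - V_5)/270 + (V_4 - 9)/5100 = 0
  Node 5: (V_5 - V_4)/270 + (V_5 - V_6)/33000 + (V_5 - V_1)/75000 = 0
  Node 6: (V_6 - V_5)/33000 + (V_6 - 0)/20 + (V_6 - V_2)/13000 = 0
Collecting terms (coefficients in siemens):
  0.2565·V_1 - 0.0000625·V_2 - 0.00001333·V_5 = 2.308
  0.06681·V_2 - 0.0000625·V_1 - 0.06667·V_3 - 0.00007692·V_6 = 0
  0.0828·V_3 - 0.06667·V_2 = 0
  0.0039·V_4 - 0.003704·V_5 = 0.001765
  0.003747·V_5 - 0.00001333·V_1 - 0.003704·V_4 - 0.0000303·V_6 = 0
  0.05011·V_6 - 0.00007692·V_2 - 0.0000303·V_5 = 0
Solving these 6 simultaneous equations (Gaussian elimination) gives:
  V_1 = 8.998 V, V_2 = 0.04287 V, V_3 = 0.03452 V, V_4 = 7.874 V
  V_5 = 7.814 V, V_6 = 0.004791 V
I_R3 = (V_2 - V_3)/R3 = (0.04287 - 0.03452)/15 = 0.0005568 A
|I_R3| = 0.0005568 A

Final answer: |I_R3| = 0.0005568 A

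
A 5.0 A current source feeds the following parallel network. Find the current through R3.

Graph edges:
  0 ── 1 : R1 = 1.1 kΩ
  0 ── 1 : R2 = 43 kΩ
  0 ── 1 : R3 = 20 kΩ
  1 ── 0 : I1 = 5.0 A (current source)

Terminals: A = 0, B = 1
All resistors sit directly between nodes 0 and 1, so they are in parallel and share one voltage V; the full source current 5 A splits among them.
1/R_par = 1/1100 + 1/43000 + 1/20000 = 0.0009823 S  =>  R_par = 1018 Ω
V = I × R_par = 5 × 1018 = 5090 V
I_R3 = V/R3 = 5090/20000 = 0.2545 A

Final answer: 0.2545 A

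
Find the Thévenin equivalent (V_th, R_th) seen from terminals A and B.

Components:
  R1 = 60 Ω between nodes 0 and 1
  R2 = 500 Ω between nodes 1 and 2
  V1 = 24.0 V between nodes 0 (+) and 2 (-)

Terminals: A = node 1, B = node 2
Step 1 — V_th is the open-circuit voltage V_A - V_B (nothing connected across the terminals).
Nodal analysis, taking node 2 as the 0 V reference.
Source V1 fixes V_0 = 24 V.
KCL at each unknown node (sum of currents leaving = 0; resistances in Ω):
  Node 1: (V_1 - 24)/60 + (V_1 - 0)/500 = 0
Collecting terms: 0.01867 × V_1 = 0.4  =>  V_1 = 21.43 V
V_th = V_1 - V_2 = 21.43 - 0 = 21.43 V
Step 2 — R_th: zero the source — replace V1 by a short circuit (node 2 merges into node 0) — and find the resistance seen between A (node 1) and B (node 0).
Reduce the network between node 1 (A) and node 0 (B) by series/parallel combination:
  Rp1 = R1 ‖ R2 (parallel, both between nodes 0 and 1) = 1/(1/60 + 1/500) = 53.57 Ω
R_th = 53.57 Ω

Final answer: V_th = 21.43 V, R_th = 53.57 Ω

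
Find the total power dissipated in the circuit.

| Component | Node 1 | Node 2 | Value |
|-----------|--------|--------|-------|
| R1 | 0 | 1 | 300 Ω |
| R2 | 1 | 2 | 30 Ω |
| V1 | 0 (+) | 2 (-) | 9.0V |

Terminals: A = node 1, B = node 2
Nodal analysis, taking node 2 as the 0 V reference.
Source V1 fixes V_0 = 9 V.
KCL at each unknown node (sum of currents leaving = 0; resistances in Ω):
  Node 1: (V_1 - 9)/300 + (V_1 - 0)/30 = 0
Collecting terms: 0.03667 × V_1 = 0.03  =>  V_1 = 0.8182 V
Power in each resistor, P = (ΔV)²/R:
  P_R1 = (9 - 0.8182)²/300 = 0.2231 W
  P_R2 = (0.8182 - 0)²/30 = 0.02231 W
P_total = P_R1 + P_R2 = 0.2455 W

Final answer: 0.2455 W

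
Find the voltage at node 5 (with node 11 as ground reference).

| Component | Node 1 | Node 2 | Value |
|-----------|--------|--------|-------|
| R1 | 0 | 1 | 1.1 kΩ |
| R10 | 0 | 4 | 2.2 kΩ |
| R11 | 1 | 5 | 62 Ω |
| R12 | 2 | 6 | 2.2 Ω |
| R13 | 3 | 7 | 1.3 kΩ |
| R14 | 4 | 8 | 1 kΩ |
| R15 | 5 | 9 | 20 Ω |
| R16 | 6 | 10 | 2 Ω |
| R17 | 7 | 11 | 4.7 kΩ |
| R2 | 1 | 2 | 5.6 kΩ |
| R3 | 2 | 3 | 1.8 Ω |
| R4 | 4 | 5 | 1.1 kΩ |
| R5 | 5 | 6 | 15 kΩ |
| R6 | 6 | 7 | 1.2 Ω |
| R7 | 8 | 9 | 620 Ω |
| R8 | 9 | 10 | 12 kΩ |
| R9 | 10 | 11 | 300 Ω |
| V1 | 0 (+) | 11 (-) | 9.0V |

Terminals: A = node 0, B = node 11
Nodal analysis, taking node 11 as the 0 V reference.
Source V1 fixes V_0 = 9 V.
KCL at each unknown node (sum of currents leaving = 0; resistances in Ω):
  Node 1: (V_1 - 9)/1100 + (V_1 - V_2)/5600 + (V_1 - V_5)/62 = 0
  Node 2: (V_2 - V_1)/5600 + (V_2 - V_3)/1.8 + (V_2 - V_6)/2.2 = 0
  Node 3: (V_3 - V_2)/1.8 + (V_3 - V_7)/1300 = 0
  Node 4: (V_4 - V_5)/1100 + (V_4 - 9)/2200 + (V_4 - V_8)/1000 = 0
  Node 5: (V_5 - V_4)/1100 + (V_5 - V_6)/15000 + (V_5 - V_1)/62 + (V_5 - V_9)/20 = 0
  Node 6: (V_6 - V_5)/15000 + (V_6 - V_7)/1.2 + (V_6 - V_2)/2.2 + (V_6 - V_10)/2 = 0
  Node 7: (V_7 - V_6)/1.2 + (V_7 - V_3)/1300 + (V_7 - 0)/4700 = 0
  Node 8: (V_8 - V_9)/620 + (V_8 - V_4)/1000 = 0
  Node 9: (V_9 - V_8)/620 + (V_9 - V_10)/12000 + (V_9 - V_5)/20 = 0
  Node 10: (V_10 - V_9)/12000 + (V_10 - 0)/300 + (V_10 - V_6)/2 = 0
Collecting terms (coefficients in siemens):
  0.01722·V_1 - 0.0001786·V_2 - 0.01613·V_5 = 0.008182
  1.01·V_2 - 0.0001786·V_1 - 0.5556·V_3 - 0.4545·V_6 = 0
  0.5563·V_3 - 0.5556·V_2 - 0.0007692·V_7 = 0
  0.002364·V_4 - 0.0009091·V_5 - 0.001·V_8 = 0.004091
  0.0671·V_5 - 0.01613·V_1 - 0.0009091·V_4 - 0.00006667·V_6 - 0.05·V_9 = 0
  1.788·V_6 - 0.4545·V_2 - 0.00006667·V_5 - 0.8333·V_7 - 0.5·V_10 = 0
  0.8343·V_7 - 0.0007692·V_3 - 0.8333·V_6 = 0
  0.002613·V_8 - 0.001·V_4 - 0.001613·V_9 = 0
  0.0517·V_9 - 0.05·V_5 - 0.001613·V_8 - 0.00008333·V_10 = 0
  0.5034·V_10 - 0.5·V_6 - 0.00008333·V_9 = 0
Solving these 10 simultaneous equations (Gaussian elimination) gives:
  V_1 = 7.274 V, V_2 = 0.6209 V, V_3 = 0.6209 V, V_4 = 7.65 V
  V_5 = 7.25 V, V_6 = 0.6183 V, V_7 = 0.6182 V, V_8 = 7.4 V
  V_9 = 7.244 V, V_10 = 0.6153 V
The requested potential is V_5 = 7.25 V.

Final answer: V_5 = 7.25 V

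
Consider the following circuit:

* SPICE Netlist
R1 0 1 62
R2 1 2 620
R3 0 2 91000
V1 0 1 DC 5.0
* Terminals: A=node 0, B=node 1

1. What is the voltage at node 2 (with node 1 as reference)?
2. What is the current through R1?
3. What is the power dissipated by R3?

Nodal analysis, taking node 1 as the 0 V reference.
Source V1 fixes V_0 = 5 V.
KCL at each unknown node (sum of currents leaving = 0; resistances in Ω):
  Node 2: (V_2 - 0)/620 + (V_2 - 5)/91000 = 0
Collecting terms: 0.001624 × V_2 = 0.00005495  =>  V_2 = 0.03384 V
Part 1:
  Read off the nodal solution: V_2 = 0.03384 V
Part 2:
  I_R1 = (V_0 - V_1)/R1 = (5 - 0)/62 = 0.08065 A
  Magnitude: I_R1 = 0.08065 A
Part 3:
  I_R3 = (V_0 - V_2)/R3 = (5 - 0.03384)/91000 = 0.00005457 A
  P_R3 = I_R3² × R3 = (0.00005457)² × 91000 = 0.000271 W

Final answers:
1. V_2 = 0.03384 V
2. I_R1 = 0.08065 A
3. P_R3 = 0.000271 W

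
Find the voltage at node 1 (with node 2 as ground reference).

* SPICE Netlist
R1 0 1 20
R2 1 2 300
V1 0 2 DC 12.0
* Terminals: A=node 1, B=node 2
Nodal analysis, taking node 2 as the 0 V reference.
Source V1 fixes V_0 = 12 V.
KCL at each unknown node (sum of currents leaving = 0; resistances in Ω):
  Node 1: (V_1 - 12)/20 + (V_1 - 0)/300 = 0
Collecting terms: 0.05333 × V_1 = 0.6  =>  V_1 = 11.25 V
The requested potential is V_1 = 11.25 V.

Final answer: V_1 = 11.25 V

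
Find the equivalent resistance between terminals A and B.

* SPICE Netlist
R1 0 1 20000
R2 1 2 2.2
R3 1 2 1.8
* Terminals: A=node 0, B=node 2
Reduce the network between node 0 (A) and node 2 (B) by series/parallel combination:
  Rp1 = R2 ‖ R3 (parallel, both between nodes 1 and 2) = 1/(1/2.2 + 1/1.8) = 0.99 Ω
  Rs1 = R1 + Rp1 (series, joined only at node 1) = 20000 + 0.99 = 20000 Ω
R_eq = 20 kΩ

Final answer: 20 kΩ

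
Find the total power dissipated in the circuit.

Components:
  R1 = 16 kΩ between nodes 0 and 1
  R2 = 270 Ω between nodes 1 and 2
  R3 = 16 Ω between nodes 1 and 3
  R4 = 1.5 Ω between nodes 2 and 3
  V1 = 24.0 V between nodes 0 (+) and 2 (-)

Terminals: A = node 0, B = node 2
Nodal analysis, taking node 2 as the 0 V reference.
Source V1 fixes V_0 = 24 V.
KCL at each unknown node (sum of currents leaving = 0; resistances in Ω):
  Node 1: (V_1 - 24)/16000 + (V_1 - 0)/270 + (V_1 - V_3)/16 = 0
  Node 3: (V_3 - V_1)/16 + (V_3 - 0)/1.5 = 0
Collecting terms (coefficients in siemens):
  0.06627·V_1 - 0.0625·V_3 = 0.0015
  0.7292·V_3 - 0.0625·V_1 = 0
Determinant D = (0.06627)(0.7292) - (-0.0625)(-0.0625) = 0.04441
V_1 = [(0.0015)(0.7292) - (-0.0625)(0)]/D = 0.02463 V
V_3 = [(0.06627)(0) - (0.0015)(-0.0625)]/D = 0.002111 V
Power in each resistor, P = (ΔV)²/R:
  P_R1 = (24 - 0.02463)²/16000 = 0.03593 W
  P_R2 = (0.02463 - 0)²/270 = 0.000002246 W
  P_R3 = (0.02463 - 0.002111)²/16 = 0.00003169 W
  P_R4 = (0 - 0.002111)²/1.5 = 0.000002971 W
P_total = P_R1 + P_R2 + P_R3 + P_R4 = 0.03596 W

Final answer: 0.03596 W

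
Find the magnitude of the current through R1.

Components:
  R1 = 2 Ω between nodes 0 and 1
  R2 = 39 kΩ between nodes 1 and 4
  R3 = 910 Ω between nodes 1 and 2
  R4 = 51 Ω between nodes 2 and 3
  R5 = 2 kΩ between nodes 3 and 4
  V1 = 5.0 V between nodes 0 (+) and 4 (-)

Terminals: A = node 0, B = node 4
Nodal analysis, taking node 4 as the 0 V reference.
Source V1 fixes V_0 = 5 V.
KCL at each unknown node (sum of currents leaving = 0; resistances in Ω):
  Node 1: (V_1 - 5)/2 + (V_1 - 0)/39000 + (V_1 - V_2)/910 = 0
  Node 2: (V_2 - V_1)/910 + (V_2 - V_3)/51 = 0
  Node 3: (V_3 - V_2)/51 + (V_3 - 0)/2000 = 0
Collecting terms (coefficients in siemens):
  0.5011·V_1 - 0.001099·V_2 = 2.5
  0.02071·V_2 - 0.001099·V_1 - 0.01961·V_3 = 0
  0.02011·V_3 - 0.01961·V_2 = 0
Solving these 3 simultaneous equations (Gaussian elimination) gives:
  V_1 = 4.996 V, V_2 = 3.461 V, V_3 = 3.375 V
I_R1 = (V_0 - V_1)/R1 = (5 - 4.996)/2 = 0.001816 A
|I_R1| = 0.001816 A

Final answer: |I_R1| = 0.001816 A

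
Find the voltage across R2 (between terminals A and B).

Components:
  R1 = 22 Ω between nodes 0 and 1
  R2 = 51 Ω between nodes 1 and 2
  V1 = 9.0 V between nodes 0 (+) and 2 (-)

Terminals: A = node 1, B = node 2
R1 and R2 are in series across V1 (node 0 → node 1 → node 2), and the output A–B is taken across R2, so this is a voltage divider.
Series current: I = V1/(R1 + R2) = 9/(22 + 51) = 9/73 = 0.1233 A
V_R2 = I × R2 = V1 × R2/(R1 + R2) = 9 × 51/73 = 6.288 V

Final answer: 6.288 V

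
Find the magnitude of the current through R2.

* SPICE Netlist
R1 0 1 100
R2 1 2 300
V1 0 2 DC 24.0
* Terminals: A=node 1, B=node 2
Nodal analysis, taking node 2 as the 0 V reference.
Source V1 fixes V_0 = 24 V.
KCL at each unknown node (sum of currents leaving = 0; resistances in Ω):
  Node 1: (V_1 - 24)/100 + (V_1 - 0)/300 = 0
Collecting terms: 0.01333 × V_1 = 0.24  =>  V_1 = 18 V
I_R2 = (V_1 - V_2)/R2 = (18 - 0)/300 = 0.06 A
|I_R2| = 0.06 A

Final answer: |I_R2| = 0.06 A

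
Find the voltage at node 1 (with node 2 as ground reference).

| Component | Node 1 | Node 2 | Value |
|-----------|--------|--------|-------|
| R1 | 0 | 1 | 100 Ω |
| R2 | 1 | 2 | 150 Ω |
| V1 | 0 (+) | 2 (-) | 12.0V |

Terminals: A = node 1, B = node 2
Nodal analysis, taking node 2 as the 0 V reference.
Source V1 fixes V_0 = 12 V.
KCL at each unknown node (sum of currents leaving = 0; resistances in Ω):
  Node 1: (V_1 - 12)/100 + (V_1 - 0)/150 = 0
Collecting terms: 0.01667 × V_1 = 0.12  =>  V_1 = 7.2 V
The requested potential is V_1 = 7.2 V.

Final answer: V_1 = 7.2 V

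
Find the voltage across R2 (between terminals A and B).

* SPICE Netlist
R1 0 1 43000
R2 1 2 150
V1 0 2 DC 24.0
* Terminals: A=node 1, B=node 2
R1 and R2 are in series across V1 (node 0 → node 1 → node 2), and the output A–B is taken across R2, so this is a voltage divider.
Series current: I = V1/(R1 + R2) = 24/(43000 + 150) = 24/43150 = 0.0005562 A
V_R2 = I × R2 = V1 × R2/(R1 + R2) = 24 × 150/43150 = 0.08343 V

Final answer: 0.08343 V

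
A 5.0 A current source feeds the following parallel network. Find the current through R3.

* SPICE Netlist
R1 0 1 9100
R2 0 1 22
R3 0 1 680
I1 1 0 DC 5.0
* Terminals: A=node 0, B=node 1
All resistors sit directly between nodes 0 and 1, so they are in parallel and share one voltage V; the full source current 5 A splits among them.
1/R_par = 1/9100 + 1/22 + 1/680 = 0.04704 S  =>  R_par = 21.26 Ω
V = I × R_par = 5 × 21.26 = 106.3 V
I_R3 = V/R3 = 106.3/680 = 0.1563 A

Final answer: 0.1563 A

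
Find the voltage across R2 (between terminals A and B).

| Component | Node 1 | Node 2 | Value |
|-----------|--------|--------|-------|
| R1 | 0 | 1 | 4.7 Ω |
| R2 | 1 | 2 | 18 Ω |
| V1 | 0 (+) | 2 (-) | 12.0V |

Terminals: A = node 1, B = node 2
R1 and R2 are in series across V1 (node 0 → node 1 → node 2), and the output A–B is taken across R2, so this is a voltage divider.
Series current: I = V1/(R1 + R2) = 12/(4.7 + 18) = 12/22.7 = 0.5286 A
V_R2 = I × R2 = V1 × R2/(R1 + R2) = 12 × 18/22.7 = 9.515 V

Final answer: 9.515 V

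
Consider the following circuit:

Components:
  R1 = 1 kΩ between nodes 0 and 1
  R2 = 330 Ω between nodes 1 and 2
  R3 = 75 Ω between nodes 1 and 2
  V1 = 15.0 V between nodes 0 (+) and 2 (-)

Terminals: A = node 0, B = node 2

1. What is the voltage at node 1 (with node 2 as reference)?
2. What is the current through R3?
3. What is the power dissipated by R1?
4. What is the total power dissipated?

Nodal analysis, taking node 2 as the 0 V reference.
Source V1 fixes V_0 = 15 V.
KCL at each unknown node (sum of currents leaving = 0; resistances in Ω):
  Node 1: (V_1 - 15)/1000 + (V_1 - 0)/330 + (V_1 - 0)/75 = 0
Collecting terms: 0.01736 × V_1 = 0.015  =>  V_1 = 0.8639 V
Part 1:
  Read off the nodal solution: V_1 = 0.8639 V
Part 2:
  I_R3 = (V_1 - V_2)/R3 = (0.8639 - 0)/75 = 0.01152 A
  Magnitude: I_R3 = 0.01152 A
Part 3:
  I_R1 = (V_0 - V_1)/R1 = (15 - 0.8639)/1000 = 0.01414 A
  P_R1 = I_R1² × R1 = (0.01414)² × 1000 = 0.1998 W
Part 4:
  Power in each resistor, P = (ΔV)²/R:
    P_R1 = (15 - 0.8639)²/1000 = 0.1998 W
    P_R2 = (0.8639 - 0)²/330 = 0.002261 W
    P_R3 = (0.8639 - 0)²/75 = 0.00995 W
  P_total = P_R1 + P_R2 + P_R3 = 0.212 W

Final answers:
1. V_1 = 0.8639 V
2. I_R3 = 0.01152 A
3. P_R1 = 0.1998 W
4. P_total = 0.212 W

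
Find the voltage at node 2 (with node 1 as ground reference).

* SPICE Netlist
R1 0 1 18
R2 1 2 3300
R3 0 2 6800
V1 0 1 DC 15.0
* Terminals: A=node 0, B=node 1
Nodal analysis, taking node 1 as the 0 V reference.
Source V1 fixes V_0 = 15 V.
KCL at each unknown node (sum of currents leaving = 0; resistances in Ω):
  Node 2: (V_2 - 0)/3300 + (V_2 - 15)/6800 = 0
Collecting terms: 0.0004501 × V_2 = 0.002206  =>  V_2 = 4.901 V
The requested potential is V_2 = 4.901 V.

Final answer: V_2 = 4.901 V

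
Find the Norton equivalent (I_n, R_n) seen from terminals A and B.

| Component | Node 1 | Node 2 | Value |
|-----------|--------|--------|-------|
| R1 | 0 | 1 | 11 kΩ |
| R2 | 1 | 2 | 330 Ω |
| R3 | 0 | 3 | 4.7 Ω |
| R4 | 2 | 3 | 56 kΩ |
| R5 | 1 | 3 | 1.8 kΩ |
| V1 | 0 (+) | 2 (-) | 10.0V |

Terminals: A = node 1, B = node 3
Find the Thévenin equivalent first; then I_n = V_th/R_th and R_n = R_th.
Step 1 — V_th is the open-circuit voltage V_A - V_B (nothing connected across the terminals).
Nodal analysis, taking node 2 as the 0 V reference.
Source V1 fixes V_0 = 10 V.
KCL at each unknown node (sum of currents leaving = 0; resistances in Ω):
  Node 1: (V_1 - 10)/11000 + (V_1 - 0)/330 + (V_1 - V_3)/1800 = 0
  Node 3: (V_3 - 10)/4.7 + (V_3 - 0)/56000 + (V_3 - V_1)/1800 = 0
Collecting terms (coefficients in siemens):
  0.003677·V_1 - 0.0005556·V_3 = 0.0009091
  0.2133·V_3 - 0.0005556·V_1 = 2.128
Determinant D = (0.003677)(0.2133) - (-0.0005556)(-0.0005556) = 0.0007841
V_1 = [(0.0009091)(0.2133) - (-0.0005556)(2.128)]/D = 1.755 V
V_3 = [(0.003677)(2.128) - (0.0009091)(-0.0005556)]/D = 9.978 V
V_th = V_1 - V_3 = 1.755 - 9.978 = -8.223 V
Step 2 — R_th: zero the source — replace V1 by a short circuit (node 2 merges into node 0) — and find the resistance seen between A (node 1) and B (node 3).
Reduce the network between node 1 (A) and node 3 (B) by series/parallel combination:
  Rp1 = R1 ‖ R2 (parallel, both between nodes 0 and 1) = 1/(1/11000 + 1/330) = 320.4 Ω
  Rp2 = R3 ‖ R4 (parallel, both between nodes 0 and 3) = 1/(1/4.7 + 1/56000) = 4.7 Ω
  Rs1 = Rp1 + Rp2 (series, joined only at node 0) = 320.4 + 4.7 = 325.1 Ω
  Rp3 = R5 ‖ Rs1 (parallel, both between nodes 1 and 3) = 1/(1/1800 + 1/325.1) = 275.4 Ω
R_th = 275.4 Ω
I_n = V_th/R_th = -8.223/275.4 = -0.02986 A, and R_n = R_th = 275.4 Ω

Final answer: I_n = -0.02986 A, R_n = 275.4 Ω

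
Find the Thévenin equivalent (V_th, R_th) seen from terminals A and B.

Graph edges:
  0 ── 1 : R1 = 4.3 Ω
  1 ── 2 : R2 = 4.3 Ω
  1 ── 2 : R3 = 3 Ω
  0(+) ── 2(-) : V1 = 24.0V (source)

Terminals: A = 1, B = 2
Step 1 — V_th is the open-circuit voltage V_A - V_B (nothing connected across the terminals).
Nodal analysis, taking node 2 as the 0 V reference.
Source V1 fixes V_0 = 24 V.
KCL at each unknown node (sum of currents leaving = 0; resistances in Ω):
  Node 1: (V_1 - 24)/4.3 + (V_1 - 0)/4.3 + (V_1 - 0)/3 = 0
Collecting terms: 0.7984 × V_1 = 5.581  =>  V_1 = 6.99 V
V_th = V_1 - V_2 = 6.99 - 0 = 6.99 V
Step 2 — R_th: zero the source — replace V1 by a short circuit (node 2 merges into node 0) — and find the resistance seen between A (node 1) and B (node 0).
Reduce the network between node 1 (A) and node 0 (B) by series/parallel combination:
  Rp1 = R1 ‖ R2 ‖ R3 (parallel, all between nodes 0 and 1) = 1/(1/4.3 + 1/4.3 + 1/3) = 1.252 Ω
R_th = 1.252 Ω

Final answer: V_th = 6.99 V, R_th = 1.252 Ω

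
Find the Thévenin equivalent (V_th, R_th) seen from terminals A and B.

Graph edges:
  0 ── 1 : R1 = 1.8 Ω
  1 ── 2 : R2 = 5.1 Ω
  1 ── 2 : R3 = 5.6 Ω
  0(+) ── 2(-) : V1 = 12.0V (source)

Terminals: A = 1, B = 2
Step 1 — V_th is the open-circuit voltage V_A - V_B (nothing connected across the terminals).
Nodal analysis, taking node 2 as the 0 V reference.
Source V1 fixes V_0 = 12 V.
KCL at each unknown node (sum of currents leaving = 0; resistances in Ω):
  Node 1: (V_1 - 12)/1.8 + (V_1 - 0)/5.1 + (V_1 - 0)/5.6 = 0
Collecting terms: 0.9302 × V_1 = 6.667  =>  V_1 = 7.167 V
V_th = V_1 - V_2 = 7.167 - 0 = 7.167 V
Step 2 — R_th: zero the source — replace V1 by a short circuit (node 2 merges into node 0) — and find the resistance seen between A (node 1) and B (node 0).
Reduce the network between node 1 (A) and node 0 (B) by series/parallel combination:
  Rp1 = R1 ‖ R2 ‖ R3 (parallel, all between nodes 0 and 1) = 1/(1/1.8 + 1/5.1 + 1/5.6) = 1.075 Ω
R_th = 1.075 Ω

Final answer: V_th = 7.167 V, R_th = 1.075 Ω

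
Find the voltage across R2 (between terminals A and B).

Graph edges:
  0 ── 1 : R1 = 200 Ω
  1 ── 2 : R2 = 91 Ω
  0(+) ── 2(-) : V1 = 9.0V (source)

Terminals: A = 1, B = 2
R1 and R2 are in series across V1 (node 0 → node 1 → node 2), and the output A–B is taken across R2, so this is a voltage divider.
Series current: I = V1/(R1 + R2) = 9/(200 + 91) = 9/291 = 0.03093 A
V_R2 = I × R2 = V1 × R2/(R1 + R2) = 9 × 91/291 = 2.814 V

Final answer: 2.814 V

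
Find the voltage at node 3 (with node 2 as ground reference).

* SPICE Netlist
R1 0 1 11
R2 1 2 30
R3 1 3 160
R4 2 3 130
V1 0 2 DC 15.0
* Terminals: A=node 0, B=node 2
Nodal analysis, taking node 2 as the 0 V reference.
Source V1 fixes V_0 = 15 V.
KCL at each unknown node (sum of currents leaving = 0; resistances in Ω):
  Node 1: (V_1 - 15)/11 + (V_1 - 0)/30 + (V_1 - V_3)/160 = 0
  Node 3: (V_3 - V_1)/160 + (V_3 - 0)/130 = 0
Collecting terms (coefficients in siemens):
  0.1305·V_1 - 0.00625·V_3 = 1.364
  0.01394·V_3 - 0.00625·V_1 = 0
Determinant D = (0.1305)(0.01394) - (-0.00625)(-0.00625) = 0.00178
V_1 = [(1.364)(0.01394) - (-0.00625)(0)]/D = 10.68 V
V_3 = [(0.1305)(0) - (1.364)(-0.00625)]/D = 4.787 V
The requested potential is V_3 = 4.787 V.

Final answer: V_3 = 4.787 V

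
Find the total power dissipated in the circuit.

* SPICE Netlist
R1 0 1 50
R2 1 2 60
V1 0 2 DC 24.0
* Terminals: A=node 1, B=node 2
Nodal analysis, taking node 2 as the 0 V reference.
Source V1 fixes V_0 = 24 V.
KCL at each unknown node (sum of currents leaving = 0; resistances in Ω):
  Node 1: (V_1 - 24)/50 + (V_1 - 0)/60 = 0
Collecting terms: 0.03667 × V_1 = 0.48  =>  V_1 = 13.09 V
Power in each resistor, P = (ΔV)²/R:
  P_R1 = (24 - 13.09)²/50 = 2.38 W
  P_R2 = (13.09 - 0)²/60 = 2.856 W
P_total = P_R1 + P_R2 = 5.236 W

Final answer: 5.236 W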